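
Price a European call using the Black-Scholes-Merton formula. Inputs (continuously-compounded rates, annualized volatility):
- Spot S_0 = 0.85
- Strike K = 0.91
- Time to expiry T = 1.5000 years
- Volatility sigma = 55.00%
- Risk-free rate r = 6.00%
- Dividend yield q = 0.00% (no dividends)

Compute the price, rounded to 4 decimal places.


d1 = (ln(S/K) + (r - q + 0.5*sigma^2) * T) / (sigma * sqrt(T)) = 0.36915555
d2 = d1 - sigma * sqrt(T) = -0.30445413
exp(-rT) = 0.91393119; exp(-qT) = 1.00000000
C = S_0 * exp(-qT) * N(d1) - K * exp(-rT) * N(d2)
N(d1) = 0.64399411; N(d2) = 0.38039097
C = 0.8500 * 1.00000000 * 0.64399411 - 0.9100 * 0.91393119 * 0.38039097 = 0.2310

Answer: Price = 0.2310


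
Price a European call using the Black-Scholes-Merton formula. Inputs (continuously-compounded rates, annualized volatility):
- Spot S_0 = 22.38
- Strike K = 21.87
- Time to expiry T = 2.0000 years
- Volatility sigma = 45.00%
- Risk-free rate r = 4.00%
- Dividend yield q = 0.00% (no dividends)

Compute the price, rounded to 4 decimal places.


Answer: Price = 6.4768

Derivation:
d1 = (ln(S/K) + (r - q + 0.5*sigma^2) * T) / (sigma * sqrt(T)) = 0.48012844
d2 = d1 - sigma * sqrt(T) = -0.15626766
exp(-rT) = 0.92311635; exp(-qT) = 1.00000000
C = S_0 * exp(-qT) * N(d1) - K * exp(-rT) * N(d2)
N(d1) = 0.68443197; N(d2) = 0.43791102
C = 22.3800 * 1.00000000 * 0.68443197 - 21.8700 * 0.92311635 * 0.43791102 = 6.4768


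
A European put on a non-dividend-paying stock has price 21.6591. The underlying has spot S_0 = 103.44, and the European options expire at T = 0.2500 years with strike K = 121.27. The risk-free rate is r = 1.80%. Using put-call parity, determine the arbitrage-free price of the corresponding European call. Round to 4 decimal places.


Put-call parity: C - P = S_0 * exp(-qT) - K * exp(-rT).
S_0 * exp(-qT) = 103.4400 * 1.00000000 = 103.44000000
K * exp(-rT) = 121.2700 * 0.99551011 = 120.72551102
C = P + S*exp(-qT) - K*exp(-rT)
C = 21.6591 + 103.44000000 - 120.72551102 = 4.3736

Answer: Call price = 4.3736


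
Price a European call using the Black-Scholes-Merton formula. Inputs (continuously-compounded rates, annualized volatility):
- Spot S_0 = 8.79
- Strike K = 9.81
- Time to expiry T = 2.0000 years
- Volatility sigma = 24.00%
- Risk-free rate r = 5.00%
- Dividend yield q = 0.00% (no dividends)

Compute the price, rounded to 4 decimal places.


Answer: Price = 1.1476

Derivation:
d1 = (ln(S/K) + (r - q + 0.5*sigma^2) * T) / (sigma * sqrt(T)) = 0.14086875
d2 = d1 - sigma * sqrt(T) = -0.19854251
exp(-rT) = 0.90483742; exp(-qT) = 1.00000000
C = S_0 * exp(-qT) * N(d1) - K * exp(-rT) * N(d2)
N(d1) = 0.55601318; N(d2) = 0.42131031
C = 8.7900 * 1.00000000 * 0.55601318 - 9.8100 * 0.90483742 * 0.42131031 = 1.1476


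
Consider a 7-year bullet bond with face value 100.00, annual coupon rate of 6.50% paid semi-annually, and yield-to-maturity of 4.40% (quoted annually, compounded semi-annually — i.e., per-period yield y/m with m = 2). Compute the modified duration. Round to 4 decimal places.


Answer: Modified duration = 5.6934

Derivation:
Coupon per period c = face * coupon_rate / m = 3.250000
Periods per year m = 2; per-period yield y/m = 0.022000
Number of cashflows N = 14
Cashflows (t years, CF_t, discount factor 1/(1+y/m)^(m*t), PV):
  t = 0.5000: CF_t = 3.250000, DF = 0.978474, PV = 3.180039
  t = 1.0000: CF_t = 3.250000, DF = 0.957411, PV = 3.111584
  t = 1.5000: CF_t = 3.250000, DF = 0.936801, PV = 3.044603
  t = 2.0000: CF_t = 3.250000, DF = 0.916635, PV = 2.979064
  t = 2.5000: CF_t = 3.250000, DF = 0.896903, PV = 2.914935
  t = 3.0000: CF_t = 3.250000, DF = 0.877596, PV = 2.852187
  t = 3.5000: CF_t = 3.250000, DF = 0.858704, PV = 2.790790
  t = 4.0000: CF_t = 3.250000, DF = 0.840220, PV = 2.730714
  t = 4.5000: CF_t = 3.250000, DF = 0.822133, PV = 2.671931
  t = 5.0000: CF_t = 3.250000, DF = 0.804435, PV = 2.614414
  t = 5.5000: CF_t = 3.250000, DF = 0.787119, PV = 2.558135
  t = 6.0000: CF_t = 3.250000, DF = 0.770175, PV = 2.503068
  t = 6.5000: CF_t = 3.250000, DF = 0.753596, PV = 2.449186
  t = 7.0000: CF_t = 103.250000, DF = 0.737373, PV = 76.133802
Price P = sum_t PV_t = 112.534452
First compute Macaulay numerator sum_t t * PV_t:
  t * PV_t at t = 0.5000: 1.590020
  t * PV_t at t = 1.0000: 3.111584
  t * PV_t at t = 1.5000: 4.566905
  t * PV_t at t = 2.0000: 5.958127
  t * PV_t at t = 2.5000: 7.287338
  t * PV_t at t = 3.0000: 8.556561
  t * PV_t at t = 3.5000: 9.767763
  t * PV_t at t = 4.0000: 10.922855
  t * PV_t at t = 4.5000: 12.023691
  t * PV_t at t = 5.0000: 13.072071
  t * PV_t at t = 5.5000: 14.069744
  t * PV_t at t = 6.0000: 15.018407
  t * PV_t at t = 6.5000: 15.919707
  t * PV_t at t = 7.0000: 532.936615
Macaulay duration D = 654.801388 / 112.534452 = 5.818675
Modified duration = D / (1 + y/m) = 5.818675 / (1 + 0.022000) = 5.693420


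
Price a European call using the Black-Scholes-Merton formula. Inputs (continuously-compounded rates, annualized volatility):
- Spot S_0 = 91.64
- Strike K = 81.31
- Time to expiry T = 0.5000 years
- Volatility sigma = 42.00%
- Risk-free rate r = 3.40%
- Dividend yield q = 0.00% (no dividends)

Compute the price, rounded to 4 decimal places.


d1 = (ln(S/K) + (r - q + 0.5*sigma^2) * T) / (sigma * sqrt(T)) = 0.60844467
d2 = d1 - sigma * sqrt(T) = 0.31145982
exp(-rT) = 0.98314368; exp(-qT) = 1.00000000
C = S_0 * exp(-qT) * N(d1) - K * exp(-rT) * N(d2)
N(d1) = 0.72855370; N(d2) = 0.62227446
C = 91.6400 * 1.00000000 * 0.72855370 - 81.3100 * 0.98314368 * 0.62227446 = 17.0204

Answer: Price = 17.0204


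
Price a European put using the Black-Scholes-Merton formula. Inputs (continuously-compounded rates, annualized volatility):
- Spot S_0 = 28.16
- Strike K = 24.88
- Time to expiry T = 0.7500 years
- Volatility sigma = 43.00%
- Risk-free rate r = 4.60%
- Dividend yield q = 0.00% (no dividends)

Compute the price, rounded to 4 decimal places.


d1 = (ln(S/K) + (r - q + 0.5*sigma^2) * T) / (sigma * sqrt(T)) = 0.61138913
d2 = d1 - sigma * sqrt(T) = 0.23899821
exp(-rT) = 0.96608834; exp(-qT) = 1.00000000
P = K * exp(-rT) * N(-d2) - S_0 * exp(-qT) * N(-d1)
N(-d1) = 0.27047100; N(-d2) = 0.40555349
P = 24.8800 * 0.96608834 * 0.40555349 - 28.1600 * 1.00000000 * 0.27047100 = 2.1315

Answer: Price = 2.1315


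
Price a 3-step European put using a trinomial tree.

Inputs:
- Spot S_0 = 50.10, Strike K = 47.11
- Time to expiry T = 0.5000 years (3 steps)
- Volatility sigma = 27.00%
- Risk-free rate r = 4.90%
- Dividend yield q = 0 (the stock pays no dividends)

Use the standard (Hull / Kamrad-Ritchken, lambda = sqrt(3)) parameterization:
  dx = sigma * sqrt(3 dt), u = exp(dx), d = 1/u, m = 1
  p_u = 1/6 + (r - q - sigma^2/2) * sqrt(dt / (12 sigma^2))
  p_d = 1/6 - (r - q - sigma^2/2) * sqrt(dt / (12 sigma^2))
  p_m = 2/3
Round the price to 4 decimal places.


dt = T/N = 0.166667; dx = sigma*sqrt(3*dt) = 0.190919
u = exp(dx) = 1.210361; d = 1/u = 0.826200
p_u = 0.172145, p_m = 0.666667, p_d = 0.161189
Discount per step: exp(-r*dt) = 0.991867
Stock lattice S(k, j) with j the centered position index:
  k=0: S(0,+0) = 50.1000
  k=1: S(1,-1) = 41.3926; S(1,+0) = 50.1000; S(1,+1) = 60.6391
  k=2: S(2,-2) = 34.1986; S(2,-1) = 41.3926; S(2,+0) = 50.1000; S(2,+1) = 60.6391; S(2,+2) = 73.3952
  k=3: S(3,-3) = 28.2548; S(3,-2) = 34.1986; S(3,-1) = 41.3926; S(3,+0) = 50.1000; S(3,+1) = 60.6391; S(3,+2) = 73.3952; S(3,+3) = 88.8347
Terminal payoffs V(N, j) = max(K - S_T, 0):
  V(3,-3) = 18.855167; V(3,-2) = 12.911447; V(3,-1) = 5.717398; V(3,+0) = 0.000000; V(3,+1) = 0.000000; V(3,+2) = 0.000000; V(3,+3) = 0.000000
Backward induction: V(k, j) = exp(-r*dt) * [p_u * V(k+1, j+1) + p_m * V(k+1, j) + p_d * V(k+1, j-1)]
  V(2,-2) = exp(-r*dt) * [p_u*5.717398 + p_m*12.911447 + p_d*18.855167] = 12.528357
  V(2,-1) = exp(-r*dt) * [p_u*0.000000 + p_m*5.717398 + p_d*12.911447] = 5.844850
  V(2,+0) = exp(-r*dt) * [p_u*0.000000 + p_m*0.000000 + p_d*5.717398] = 0.914085
  V(2,+1) = exp(-r*dt) * [p_u*0.000000 + p_m*0.000000 + p_d*0.000000] = 0.000000
  V(2,+2) = exp(-r*dt) * [p_u*0.000000 + p_m*0.000000 + p_d*0.000000] = 0.000000
  V(1,-1) = exp(-r*dt) * [p_u*0.914085 + p_m*5.844850 + p_d*12.528357] = 6.023955
  V(1,+0) = exp(-r*dt) * [p_u*0.000000 + p_m*0.914085 + p_d*5.844850] = 1.538895
  V(1,+1) = exp(-r*dt) * [p_u*0.000000 + p_m*0.000000 + p_d*0.914085] = 0.146142
  V(0,+0) = exp(-r*dt) * [p_u*0.146142 + p_m*1.538895 + p_d*6.023955] = 2.005635

Answer: Price = V(0,0) = 2.0056


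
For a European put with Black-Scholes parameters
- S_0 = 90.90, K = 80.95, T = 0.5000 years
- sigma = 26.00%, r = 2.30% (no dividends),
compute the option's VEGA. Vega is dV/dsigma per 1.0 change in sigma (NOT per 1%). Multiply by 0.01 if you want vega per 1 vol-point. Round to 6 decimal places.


Answer: Vega = 18.842255

Derivation:
d1 = 0.7850425734; d2 = 0.6011948103
phi(d1) = 0.2931460136; exp(-qT) = 1.0000000000; exp(-rT) = 0.9885658722
Vega = S * exp(-qT) * phi(d1) * sqrt(T) = 90.9000 * 1.0000000000 * 0.2931460136 * 0.7071067812 = 18.842255


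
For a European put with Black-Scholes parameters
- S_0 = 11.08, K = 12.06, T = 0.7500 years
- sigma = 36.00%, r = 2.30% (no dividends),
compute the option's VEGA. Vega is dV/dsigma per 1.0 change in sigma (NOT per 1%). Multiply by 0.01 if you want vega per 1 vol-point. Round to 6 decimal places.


d1 = -0.0606298290; d2 = -0.3723989744
phi(d1) = 0.3982097027; exp(-qT) = 1.0000000000; exp(-rT) = 0.9828979294
Vega = S * exp(-qT) * phi(d1) * sqrt(T) = 11.0800 * 1.0000000000 * 0.3982097027 * 0.8660254038 = 3.821046

Answer: Vega = 3.821046


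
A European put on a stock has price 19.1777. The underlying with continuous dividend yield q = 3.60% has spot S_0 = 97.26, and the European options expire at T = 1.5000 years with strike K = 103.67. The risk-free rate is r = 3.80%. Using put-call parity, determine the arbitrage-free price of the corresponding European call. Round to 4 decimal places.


Answer: Call price = 13.3989

Derivation:
Put-call parity: C - P = S_0 * exp(-qT) - K * exp(-rT).
S_0 * exp(-qT) = 97.2600 * 0.94743211 = 92.14724668
K * exp(-rT) = 103.6700 * 0.94459407 = 97.92606717
C = P + S*exp(-qT) - K*exp(-rT)
C = 19.1777 + 92.14724668 - 97.92606717 = 13.3989


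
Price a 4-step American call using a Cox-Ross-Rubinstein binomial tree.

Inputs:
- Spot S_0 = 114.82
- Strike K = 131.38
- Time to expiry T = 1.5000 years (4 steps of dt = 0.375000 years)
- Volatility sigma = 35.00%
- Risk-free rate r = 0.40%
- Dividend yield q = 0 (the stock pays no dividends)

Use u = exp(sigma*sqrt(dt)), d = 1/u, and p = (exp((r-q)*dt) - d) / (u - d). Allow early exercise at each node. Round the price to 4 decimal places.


Answer: Price = V(0,0) = 14.6301

Derivation:
dt = T/N = 0.375000
u = exp(sigma*sqrt(dt)) = 1.239032; d = 1/u = 0.807082
p = (exp((r-q)*dt) - d) / (u - d) = 0.450097
Discount per step: exp(-r*dt) = 0.998501
Stock lattice S(k, i) with i counting down-moves:
  k=0: S(0,0) = 114.8200
  k=1: S(1,0) = 142.2656; S(1,1) = 92.6691
  k=2: S(2,0) = 176.2717; S(2,1) = 114.8200; S(2,2) = 74.7916
  k=3: S(3,0) = 218.4062; S(3,1) = 142.2656; S(3,2) = 92.6691; S(3,3) = 60.3629
  k=4: S(4,0) = 270.6123; S(4,1) = 176.2717; S(4,2) = 114.8200; S(4,3) = 74.7916; S(4,4) = 48.7178
Terminal payoffs V(N, i) = max(S_T - K, 0):
  V(4,0) = 139.232280; V(4,1) = 44.891671; V(4,2) = 0.000000; V(4,3) = 0.000000; V(4,4) = 0.000000
Backward induction: V(k, i) = exp(-r*dt) * [p * V(k+1, i) + (1-p) * V(k+1, i+1)]; then take max(V_cont, immediate exercise) for American.
  V(3,0) = exp(-r*dt) * [p*139.232280 + (1-p)*44.891671] = 87.223146; exercise = 87.026224; V(3,0) = max -> 87.223146
  V(3,1) = exp(-r*dt) * [p*44.891671 + (1-p)*0.000000] = 20.175313; exercise = 10.885643; V(3,1) = max -> 20.175313
  V(3,2) = exp(-r*dt) * [p*0.000000 + (1-p)*0.000000] = 0.000000; exercise = 0.000000; V(3,2) = max -> 0.000000
  V(3,3) = exp(-r*dt) * [p*0.000000 + (1-p)*0.000000] = 0.000000; exercise = 0.000000; V(3,3) = max -> 0.000000
  V(2,0) = exp(-r*dt) * [p*87.223146 + (1-p)*20.175313] = 50.277856; exercise = 44.891671; V(2,0) = max -> 50.277856
  V(2,1) = exp(-r*dt) * [p*20.175313 + (1-p)*0.000000] = 9.067233; exercise = 0.000000; V(2,1) = max -> 9.067233
  V(2,2) = exp(-r*dt) * [p*0.000000 + (1-p)*0.000000] = 0.000000; exercise = 0.000000; V(2,2) = max -> 0.000000
  V(1,0) = exp(-r*dt) * [p*50.277856 + (1-p)*9.067233] = 27.574611; exercise = 10.885643; V(1,0) = max -> 27.574611
  V(1,1) = exp(-r*dt) * [p*9.067233 + (1-p)*0.000000] = 4.075016; exercise = 0.000000; V(1,1) = max -> 4.075016
  V(0,0) = exp(-r*dt) * [p*27.574611 + (1-p)*4.075016] = 14.630147; exercise = 0.000000; V(0,0) = max -> 14.630147


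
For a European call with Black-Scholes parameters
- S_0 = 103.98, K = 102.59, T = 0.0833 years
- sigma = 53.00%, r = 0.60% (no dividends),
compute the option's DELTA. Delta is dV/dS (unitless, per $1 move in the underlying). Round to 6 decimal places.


d1 = 0.1677313353; d2 = 0.0147641166
phi(d1) = 0.3933696855; exp(-qT) = 1.0000000000; exp(-rT) = 0.9995003249
N(d1) = 0.5666026783
Delta = exp(-qT) * N(d1) = 1.0000000000 * 0.5666026783 = 0.566603

Answer: Delta = 0.566603


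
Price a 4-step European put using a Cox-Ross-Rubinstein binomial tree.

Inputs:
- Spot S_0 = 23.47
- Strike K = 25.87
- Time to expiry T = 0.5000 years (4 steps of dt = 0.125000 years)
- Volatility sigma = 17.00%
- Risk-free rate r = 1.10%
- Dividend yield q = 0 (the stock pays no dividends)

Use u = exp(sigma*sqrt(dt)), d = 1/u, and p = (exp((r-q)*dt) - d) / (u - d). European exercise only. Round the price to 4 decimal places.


dt = T/N = 0.125000
u = exp(sigma*sqrt(dt)) = 1.061947; d = 1/u = 0.941667
p = (exp((r-q)*dt) - d) / (u - d) = 0.496418
Discount per step: exp(-r*dt) = 0.998626
Stock lattice S(k, i) with i counting down-moves:
  k=0: S(0,0) = 23.4700
  k=1: S(1,0) = 24.9239; S(1,1) = 22.1009
  k=2: S(2,0) = 26.4679; S(2,1) = 23.4700; S(2,2) = 20.8117
  k=3: S(3,0) = 28.1075; S(3,1) = 24.9239; S(3,2) = 22.1009; S(3,3) = 19.5977
  k=4: S(4,0) = 29.8486; S(4,1) = 26.4679; S(4,2) = 23.4700; S(4,3) = 20.8117; S(4,4) = 18.4545
Terminal payoffs V(N, i) = max(K - S_T, 0):
  V(4,0) = 0.000000; V(4,1) = 0.000000; V(4,2) = 2.400000; V(4,3) = 5.058310; V(4,4) = 7.415528
Backward induction: V(k, i) = exp(-r*dt) * [p * V(k+1, i) + (1-p) * V(k+1, i+1)].
  V(3,0) = exp(-r*dt) * [p*0.000000 + (1-p)*0.000000] = 0.000000
  V(3,1) = exp(-r*dt) * [p*0.000000 + (1-p)*2.400000] = 1.206936
  V(3,2) = exp(-r*dt) * [p*2.400000 + (1-p)*5.058310] = 3.733540
  V(3,3) = exp(-r*dt) * [p*5.058310 + (1-p)*7.415528] = 6.236781
  V(2,0) = exp(-r*dt) * [p*0.000000 + (1-p)*1.206936] = 0.606956
  V(2,1) = exp(-r*dt) * [p*1.206936 + (1-p)*3.733540] = 2.475882
  V(2,2) = exp(-r*dt) * [p*3.733540 + (1-p)*6.236781] = 4.987265
  V(1,0) = exp(-r*dt) * [p*0.606956 + (1-p)*2.475882] = 1.545986
  V(1,1) = exp(-r*dt) * [p*2.475882 + (1-p)*4.987265] = 3.735429
  V(0,0) = exp(-r*dt) * [p*1.545986 + (1-p)*3.735429] = 2.644911

Answer: Price = V(0,0) = 2.6449


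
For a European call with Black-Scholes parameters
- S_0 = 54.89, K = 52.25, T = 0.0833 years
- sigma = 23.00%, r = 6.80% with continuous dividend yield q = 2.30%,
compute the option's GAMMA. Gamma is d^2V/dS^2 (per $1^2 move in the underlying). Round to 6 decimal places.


d1 = 0.8321996361; d2 = 0.7658176355
phi(d1) = 0.2821781555; exp(-qT) = 0.9980859342; exp(-rT) = 0.9943516125
Gamma = exp(-qT) * phi(d1) / (S * sigma * sqrt(T)) = 0.9980859342 * 0.2821781555 / (54.8900 * 0.2300 * 0.2886173938) = 0.077294

Answer: Gamma = 0.077294


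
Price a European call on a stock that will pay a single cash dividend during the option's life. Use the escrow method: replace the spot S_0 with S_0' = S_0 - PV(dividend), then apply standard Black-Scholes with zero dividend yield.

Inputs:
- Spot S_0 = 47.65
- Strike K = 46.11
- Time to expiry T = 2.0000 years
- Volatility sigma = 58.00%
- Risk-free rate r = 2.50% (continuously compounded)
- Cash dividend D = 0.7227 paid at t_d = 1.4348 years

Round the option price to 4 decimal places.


PV(D) = D * exp(-r * t_d) = 0.7227 * 0.96476570 = 0.69723617
S_0' = S_0 - PV(D) = 47.6500 - 0.69723617 = 46.95276383
d1 = (ln(S_0'/K) + (r + sigma^2/2)*T) / (sigma*sqrt(T)) = 0.49316093
d2 = d1 - sigma*sqrt(T) = -0.32708294
exp(-rT) = 0.95122942
N(d1) = 0.68905056; N(d2) = 0.37180258
C = S_0' * N(d1) - K * exp(-rT) * N(d2) = 46.95276383 * 0.68905056 - 46.1100 * 0.95122942 * 0.37180258 = 16.0451

Answer: Price = 16.0451


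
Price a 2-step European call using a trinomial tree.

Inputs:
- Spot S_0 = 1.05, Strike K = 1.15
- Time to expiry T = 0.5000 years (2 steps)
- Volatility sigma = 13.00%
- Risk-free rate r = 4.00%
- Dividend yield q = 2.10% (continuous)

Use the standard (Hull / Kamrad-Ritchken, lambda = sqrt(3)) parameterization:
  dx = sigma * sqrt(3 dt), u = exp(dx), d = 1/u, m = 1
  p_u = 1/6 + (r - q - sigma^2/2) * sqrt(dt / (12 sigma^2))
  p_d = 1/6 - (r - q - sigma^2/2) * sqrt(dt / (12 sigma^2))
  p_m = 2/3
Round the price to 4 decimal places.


dt = T/N = 0.250000; dx = sigma*sqrt(3*dt) = 0.112583
u = exp(dx) = 1.119165; d = 1/u = 0.893523
p_u = 0.178380, p_m = 0.666667, p_d = 0.154953
Discount per step: exp(-r*dt) = 0.990050
Stock lattice S(k, j) with j the centered position index:
  k=0: S(0,+0) = 1.0500
  k=1: S(1,-1) = 0.9382; S(1,+0) = 1.0500; S(1,+1) = 1.1751
  k=2: S(2,-2) = 0.8383; S(2,-1) = 0.9382; S(2,+0) = 1.0500; S(2,+1) = 1.1751; S(2,+2) = 1.3152
Terminal payoffs V(N, j) = max(S_T - K, 0):
  V(2,-2) = 0.000000; V(2,-1) = 0.000000; V(2,+0) = 0.000000; V(2,+1) = 0.025124; V(2,+2) = 0.165158
Backward induction: V(k, j) = exp(-r*dt) * [p_u * V(k+1, j+1) + p_m * V(k+1, j) + p_d * V(k+1, j-1)]
  V(1,-1) = exp(-r*dt) * [p_u*0.000000 + p_m*0.000000 + p_d*0.000000] = 0.000000
  V(1,+0) = exp(-r*dt) * [p_u*0.025124 + p_m*0.000000 + p_d*0.000000] = 0.004437
  V(1,+1) = exp(-r*dt) * [p_u*0.165158 + p_m*0.025124 + p_d*0.000000] = 0.045750
  V(0,+0) = exp(-r*dt) * [p_u*0.045750 + p_m*0.004437 + p_d*0.000000] = 0.011008

Answer: Price = V(0,0) = 0.0110


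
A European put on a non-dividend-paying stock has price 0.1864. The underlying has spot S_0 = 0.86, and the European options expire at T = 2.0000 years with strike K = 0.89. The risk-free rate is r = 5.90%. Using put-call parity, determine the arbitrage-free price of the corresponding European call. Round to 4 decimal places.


Answer: Call price = 0.2555

Derivation:
Put-call parity: C - P = S_0 * exp(-qT) - K * exp(-rT).
S_0 * exp(-qT) = 0.8600 * 1.00000000 = 0.86000000
K * exp(-rT) = 0.8900 * 0.88869605 = 0.79093949
C = P + S*exp(-qT) - K*exp(-rT)
C = 0.1864 + 0.86000000 - 0.79093949 = 0.2555


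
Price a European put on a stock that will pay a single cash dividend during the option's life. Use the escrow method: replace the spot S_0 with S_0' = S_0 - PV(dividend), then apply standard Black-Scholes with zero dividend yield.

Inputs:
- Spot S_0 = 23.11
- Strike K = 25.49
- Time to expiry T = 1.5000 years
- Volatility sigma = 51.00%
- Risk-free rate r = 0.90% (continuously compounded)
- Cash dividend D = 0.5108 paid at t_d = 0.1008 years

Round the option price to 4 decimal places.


Answer: Price = 7.2106

Derivation:
PV(D) = D * exp(-r * t_d) = 0.5108 * 0.99909321 = 0.51033681
S_0' = S_0 - PV(D) = 23.1100 - 0.51033681 = 22.59966319
d1 = (ln(S_0'/K) + (r + sigma^2/2)*T) / (sigma*sqrt(T)) = 0.14124396
d2 = d1 - sigma*sqrt(T) = -0.48337593
exp(-rT) = 0.98659072
N(-d1) = 0.44383861; N(-d2) = 0.68558558
P = K * exp(-rT) * N(-d2) - S_0' * N(-d1) = 25.4900 * 0.98659072 * 0.68558558 - 22.59966319 * 0.44383861 = 7.2106


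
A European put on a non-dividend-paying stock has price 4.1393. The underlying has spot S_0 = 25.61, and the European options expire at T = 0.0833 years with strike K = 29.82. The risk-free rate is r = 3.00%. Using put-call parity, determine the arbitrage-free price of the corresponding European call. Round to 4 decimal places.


Answer: Call price = 0.0037

Derivation:
Put-call parity: C - P = S_0 * exp(-qT) - K * exp(-rT).
S_0 * exp(-qT) = 25.6100 * 1.00000000 = 25.61000000
K * exp(-rT) = 29.8200 * 0.99750412 = 29.74557286
C = P + S*exp(-qT) - K*exp(-rT)
C = 4.1393 + 25.61000000 - 29.74557286 = 0.0037


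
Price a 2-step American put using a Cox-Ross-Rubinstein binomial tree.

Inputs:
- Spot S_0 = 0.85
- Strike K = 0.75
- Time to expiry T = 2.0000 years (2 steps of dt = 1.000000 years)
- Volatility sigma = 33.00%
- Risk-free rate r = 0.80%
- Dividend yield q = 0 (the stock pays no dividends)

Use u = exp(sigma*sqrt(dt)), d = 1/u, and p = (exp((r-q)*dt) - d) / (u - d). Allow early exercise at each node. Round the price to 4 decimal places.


dt = T/N = 1.000000
u = exp(sigma*sqrt(dt)) = 1.390968; d = 1/u = 0.718924
p = (exp((r-q)*dt) - d) / (u - d) = 0.430192
Discount per step: exp(-r*dt) = 0.992032
Stock lattice S(k, i) with i counting down-moves:
  k=0: S(0,0) = 0.8500
  k=1: S(1,0) = 1.1823; S(1,1) = 0.6111
  k=2: S(2,0) = 1.6446; S(2,1) = 0.8500; S(2,2) = 0.4393
Terminal payoffs V(N, i) = max(K - S_T, 0):
  V(2,0) = 0.000000; V(2,1) = 0.000000; V(2,2) = 0.310676
Backward induction: V(k, i) = exp(-r*dt) * [p * V(k+1, i) + (1-p) * V(k+1, i+1)]; then take max(V_cont, immediate exercise) for American.
  V(1,0) = exp(-r*dt) * [p*0.000000 + (1-p)*0.000000] = 0.000000; exercise = 0.000000; V(1,0) = max -> 0.000000
  V(1,1) = exp(-r*dt) * [p*0.000000 + (1-p)*0.310676] = 0.175615; exercise = 0.138915; V(1,1) = max -> 0.175615
  V(0,0) = exp(-r*dt) * [p*0.000000 + (1-p)*0.175615] = 0.099270; exercise = 0.000000; V(0,0) = max -> 0.099270

Answer: Price = V(0,0) = 0.0993


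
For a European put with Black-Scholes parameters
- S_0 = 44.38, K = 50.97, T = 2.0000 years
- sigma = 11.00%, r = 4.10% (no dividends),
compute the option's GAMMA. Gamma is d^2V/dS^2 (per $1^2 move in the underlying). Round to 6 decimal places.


d1 = -0.2850817137; d2 = -0.4406452056
phi(d1) = 0.3830559086; exp(-qT) = 1.0000000000; exp(-rT) = 0.9212719587
Gamma = exp(-qT) * phi(d1) / (S * sigma * sqrt(T)) = 1.0000000000 * 0.3830559086 / (44.3800 * 0.1100 * 1.4142135624) = 0.055484

Answer: Gamma = 0.055484


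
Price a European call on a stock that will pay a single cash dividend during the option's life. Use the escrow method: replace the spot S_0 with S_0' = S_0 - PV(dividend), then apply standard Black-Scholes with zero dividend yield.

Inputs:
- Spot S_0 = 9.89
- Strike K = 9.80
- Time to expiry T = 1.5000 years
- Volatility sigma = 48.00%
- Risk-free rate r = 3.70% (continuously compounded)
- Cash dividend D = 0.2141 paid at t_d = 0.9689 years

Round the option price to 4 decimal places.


PV(D) = D * exp(-r * t_d) = 0.2141 * 0.96478568 = 0.20656061
S_0' = S_0 - PV(D) = 9.8900 - 0.20656061 = 9.68343939
d1 = (ln(S_0'/K) + (r + sigma^2/2)*T) / (sigma*sqrt(T)) = 0.36799290
d2 = d1 - sigma*sqrt(T) = -0.21988464
exp(-rT) = 0.94601202
N(d1) = 0.64356074; N(d2) = 0.41298050
C = S_0' * N(d1) - K * exp(-rT) * N(d2) = 9.68343939 * 0.64356074 - 9.8000 * 0.94601202 * 0.41298050 = 2.4032

Answer: Price = 2.4032


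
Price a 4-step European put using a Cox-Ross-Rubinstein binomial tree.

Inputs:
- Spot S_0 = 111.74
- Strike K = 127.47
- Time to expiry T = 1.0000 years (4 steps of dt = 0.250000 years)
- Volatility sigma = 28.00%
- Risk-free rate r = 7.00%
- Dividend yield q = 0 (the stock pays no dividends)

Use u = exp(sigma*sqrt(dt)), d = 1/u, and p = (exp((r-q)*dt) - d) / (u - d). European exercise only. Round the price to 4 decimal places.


dt = T/N = 0.250000
u = exp(sigma*sqrt(dt)) = 1.150274; d = 1/u = 0.869358
p = (exp((r-q)*dt) - d) / (u - d) = 0.527902
Discount per step: exp(-r*dt) = 0.982652
Stock lattice S(k, i) with i counting down-moves:
  k=0: S(0,0) = 111.7400
  k=1: S(1,0) = 128.5316; S(1,1) = 97.1421
  k=2: S(2,0) = 147.8465; S(2,1) = 111.7400; S(2,2) = 84.4513
  k=3: S(3,0) = 170.0640; S(3,1) = 128.5316; S(3,2) = 97.1421; S(3,3) = 73.4184
  k=4: S(4,0) = 195.6201; S(4,1) = 147.8465; S(4,2) = 111.7400; S(4,3) = 84.4513; S(4,4) = 63.8269
Terminal payoffs V(N, i) = max(K - S_T, 0):
  V(4,0) = 0.000000; V(4,1) = 0.000000; V(4,2) = 15.730000; V(4,3) = 43.018725; V(4,4) = 63.643099
Backward induction: V(k, i) = exp(-r*dt) * [p * V(k+1, i) + (1-p) * V(k+1, i+1)].
  V(3,0) = exp(-r*dt) * [p*0.000000 + (1-p)*0.000000] = 0.000000
  V(3,1) = exp(-r*dt) * [p*0.000000 + (1-p)*15.730000] = 7.297281
  V(3,2) = exp(-r*dt) * [p*15.730000 + (1-p)*43.018725] = 28.116591
  V(3,3) = exp(-r*dt) * [p*43.018725 + (1-p)*63.643099] = 51.840269
  V(2,0) = exp(-r*dt) * [p*0.000000 + (1-p)*7.297281] = 3.385271
  V(2,1) = exp(-r*dt) * [p*7.297281 + (1-p)*28.116591] = 16.828945
  V(2,2) = exp(-r*dt) * [p*28.116591 + (1-p)*51.840269] = 38.634447
  V(1,0) = exp(-r*dt) * [p*3.385271 + (1-p)*16.828945] = 9.563179
  V(1,1) = exp(-r*dt) * [p*16.828945 + (1-p)*38.634447] = 26.652758
  V(0,0) = exp(-r*dt) * [p*9.563179 + (1-p)*26.652758] = 17.325280

Answer: Price = V(0,0) = 17.3253


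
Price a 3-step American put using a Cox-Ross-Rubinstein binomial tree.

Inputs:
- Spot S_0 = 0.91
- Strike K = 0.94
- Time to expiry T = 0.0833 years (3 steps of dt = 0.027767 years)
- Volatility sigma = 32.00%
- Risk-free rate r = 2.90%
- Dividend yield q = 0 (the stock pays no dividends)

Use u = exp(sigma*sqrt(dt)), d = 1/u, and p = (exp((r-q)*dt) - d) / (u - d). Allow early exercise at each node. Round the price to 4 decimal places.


dt = T/N = 0.027767
u = exp(sigma*sqrt(dt)) = 1.054770; d = 1/u = 0.948074
p = (exp((r-q)*dt) - d) / (u - d) = 0.494223
Discount per step: exp(-r*dt) = 0.999195
Stock lattice S(k, i) with i counting down-moves:
  k=0: S(0,0) = 0.9100
  k=1: S(1,0) = 0.9598; S(1,1) = 0.8627
  k=2: S(2,0) = 1.0124; S(2,1) = 0.9100; S(2,2) = 0.8179
  k=3: S(3,0) = 1.0679; S(3,1) = 0.9598; S(3,2) = 0.8627; S(3,3) = 0.7755
Terminal payoffs V(N, i) = max(K - S_T, 0):
  V(3,0) = 0.000000; V(3,1) = 0.000000; V(3,2) = 0.077253; V(3,3) = 0.164524
Backward induction: V(k, i) = exp(-r*dt) * [p * V(k+1, i) + (1-p) * V(k+1, i+1)]; then take max(V_cont, immediate exercise) for American.
  V(2,0) = exp(-r*dt) * [p*0.000000 + (1-p)*0.000000] = 0.000000; exercise = 0.000000; V(2,0) = max -> 0.000000
  V(2,1) = exp(-r*dt) * [p*0.000000 + (1-p)*0.077253] = 0.039041; exercise = 0.030000; V(2,1) = max -> 0.039041
  V(2,2) = exp(-r*dt) * [p*0.077253 + (1-p)*0.164524] = 0.121295; exercise = 0.122052; V(2,2) = max -> 0.122052
  V(1,0) = exp(-r*dt) * [p*0.000000 + (1-p)*0.039041] = 0.019730; exercise = 0.000000; V(1,0) = max -> 0.019730
  V(1,1) = exp(-r*dt) * [p*0.039041 + (1-p)*0.122052] = 0.080961; exercise = 0.077253; V(1,1) = max -> 0.080961
  V(0,0) = exp(-r*dt) * [p*0.019730 + (1-p)*0.080961] = 0.050658; exercise = 0.030000; V(0,0) = max -> 0.050658

Answer: Price = V(0,0) = 0.0507


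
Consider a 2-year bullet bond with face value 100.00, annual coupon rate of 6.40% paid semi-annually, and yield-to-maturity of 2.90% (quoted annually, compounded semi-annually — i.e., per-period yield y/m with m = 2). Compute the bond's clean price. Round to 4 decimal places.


Answer: Price = 106.7534

Derivation:
Coupon per period c = face * coupon_rate / m = 3.200000
Periods per year m = 2; per-period yield y/m = 0.014500
Number of cashflows N = 4
Cashflows (t years, CF_t, discount factor 1/(1+y/m)^(m*t), PV):
  t = 0.5000: CF_t = 3.200000, DF = 0.985707, PV = 3.154263
  t = 1.0000: CF_t = 3.200000, DF = 0.971619, PV = 3.109180
  t = 1.5000: CF_t = 3.200000, DF = 0.957732, PV = 3.064741
  t = 2.0000: CF_t = 103.200000, DF = 0.944043, PV = 97.425242
Price P = sum_t PV_t = 106.753426


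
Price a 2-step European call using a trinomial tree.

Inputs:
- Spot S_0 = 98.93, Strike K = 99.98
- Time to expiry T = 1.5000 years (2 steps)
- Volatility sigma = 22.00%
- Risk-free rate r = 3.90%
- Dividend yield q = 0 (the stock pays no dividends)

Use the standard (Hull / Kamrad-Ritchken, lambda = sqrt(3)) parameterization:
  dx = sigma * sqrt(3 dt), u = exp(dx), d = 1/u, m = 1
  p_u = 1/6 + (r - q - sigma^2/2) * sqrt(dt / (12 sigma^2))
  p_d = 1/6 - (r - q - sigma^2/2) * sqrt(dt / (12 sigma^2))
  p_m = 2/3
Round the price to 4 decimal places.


dt = T/N = 0.750000; dx = sigma*sqrt(3*dt) = 0.330000
u = exp(dx) = 1.390968; d = 1/u = 0.718924
p_u = 0.183485, p_m = 0.666667, p_d = 0.149848
Discount per step: exp(-r*dt) = 0.971174
Stock lattice S(k, j) with j the centered position index:
  k=0: S(0,+0) = 98.9300
  k=1: S(1,-1) = 71.1231; S(1,+0) = 98.9300; S(1,+1) = 137.6085
  k=2: S(2,-2) = 51.1321; S(2,-1) = 71.1231; S(2,+0) = 98.9300; S(2,+1) = 137.6085; S(2,+2) = 191.4090
Terminal payoffs V(N, j) = max(S_T - K, 0):
  V(2,-2) = 0.000000; V(2,-1) = 0.000000; V(2,+0) = 0.000000; V(2,+1) = 37.628477; V(2,+2) = 91.429006
Backward induction: V(k, j) = exp(-r*dt) * [p_u * V(k+1, j+1) + p_m * V(k+1, j) + p_d * V(k+1, j-1)]
  V(1,-1) = exp(-r*dt) * [p_u*0.000000 + p_m*0.000000 + p_d*0.000000] = 0.000000
  V(1,+0) = exp(-r*dt) * [p_u*37.628477 + p_m*0.000000 + p_d*0.000000] = 6.705231
  V(1,+1) = exp(-r*dt) * [p_u*91.429006 + p_m*37.628477 + p_d*0.000000] = 40.654774
  V(0,+0) = exp(-r*dt) * [p_u*40.654774 + p_m*6.705231 + p_d*0.000000] = 11.585799

Answer: Price = V(0,0) = 11.5858


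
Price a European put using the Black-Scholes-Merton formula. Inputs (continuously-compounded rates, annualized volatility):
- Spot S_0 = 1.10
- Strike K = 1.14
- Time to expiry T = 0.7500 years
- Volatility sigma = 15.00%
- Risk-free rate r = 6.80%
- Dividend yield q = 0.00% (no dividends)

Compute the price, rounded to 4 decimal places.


Answer: Price = 0.0486

Derivation:
d1 = (ln(S/K) + (r - q + 0.5*sigma^2) * T) / (sigma * sqrt(T)) = 0.18259216
d2 = d1 - sigma * sqrt(T) = 0.05268835
exp(-rT) = 0.95027867; exp(-qT) = 1.00000000
P = K * exp(-rT) * N(-d2) - S_0 * exp(-qT) * N(-d1)
N(-d1) = 0.42755902; N(-d2) = 0.47899011
P = 1.1400 * 0.95027867 * 0.47899011 - 1.1000 * 1.00000000 * 0.42755902 = 0.0486


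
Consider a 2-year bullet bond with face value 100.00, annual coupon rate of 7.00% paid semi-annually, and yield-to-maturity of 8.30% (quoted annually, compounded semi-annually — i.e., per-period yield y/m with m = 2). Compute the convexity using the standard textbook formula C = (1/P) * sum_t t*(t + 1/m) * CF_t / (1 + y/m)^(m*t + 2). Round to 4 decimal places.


Answer: Convexity = 4.3016

Derivation:
Coupon per period c = face * coupon_rate / m = 3.500000
Periods per year m = 2; per-period yield y/m = 0.041500
Number of cashflows N = 4
Cashflows (t years, CF_t, discount factor 1/(1+y/m)^(m*t), PV):
  t = 0.5000: CF_t = 3.500000, DF = 0.960154, PV = 3.360538
  t = 1.0000: CF_t = 3.500000, DF = 0.921895, PV = 3.226632
  t = 1.5000: CF_t = 3.500000, DF = 0.885161, PV = 3.098063
  t = 2.0000: CF_t = 103.500000, DF = 0.849890, PV = 87.963652
Price P = sum_t PV_t = 97.648885
Convexity numerator sum_t t*(t + 1/m) * CF_t / (1+y/m)^(m*t + 2):
  t = 0.5000: term = 1.549031
  t = 1.0000: term = 4.461924
  t = 1.5000: term = 8.568266
  t = 2.0000: term = 405.466248
Convexity = (1/P) * sum = 420.045470 / 97.648885 = 4.301590


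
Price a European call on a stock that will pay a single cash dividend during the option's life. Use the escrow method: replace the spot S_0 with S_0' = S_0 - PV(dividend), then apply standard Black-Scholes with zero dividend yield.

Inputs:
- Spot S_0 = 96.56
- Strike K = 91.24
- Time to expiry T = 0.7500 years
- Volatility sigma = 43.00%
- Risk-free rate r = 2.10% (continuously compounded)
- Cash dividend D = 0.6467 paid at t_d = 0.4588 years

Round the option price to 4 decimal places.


PV(D) = D * exp(-r * t_d) = 0.6467 * 0.99041147 = 0.64049910
S_0' = S_0 - PV(D) = 96.5600 - 0.64049910 = 95.91950090
d1 = (ln(S_0'/K) + (r + sigma^2/2)*T) / (sigma*sqrt(T)) = 0.36279995
d2 = d1 - sigma*sqrt(T) = -0.00959097
exp(-rT) = 0.98437338
N(d1) = 0.64162284; N(d2) = 0.49617382
C = S_0' * N(d1) - K * exp(-rT) * N(d2) = 95.91950090 * 0.64162284 - 91.2400 * 0.98437338 * 0.49617382 = 16.9807

Answer: Price = 16.9807


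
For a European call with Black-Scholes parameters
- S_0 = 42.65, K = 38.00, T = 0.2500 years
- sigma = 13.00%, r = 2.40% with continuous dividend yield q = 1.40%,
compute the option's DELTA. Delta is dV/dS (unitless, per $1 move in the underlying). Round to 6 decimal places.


d1 = 1.8469786802; d2 = 1.7819786802
phi(d1) = 0.0724684738; exp(-qT) = 0.9965061179; exp(-rT) = 0.9940179641
N(d1) = 0.9676248849
Delta = exp(-qT) * N(d1) = 0.9965061179 * 0.9676248849 = 0.964244

Answer: Delta = 0.964244


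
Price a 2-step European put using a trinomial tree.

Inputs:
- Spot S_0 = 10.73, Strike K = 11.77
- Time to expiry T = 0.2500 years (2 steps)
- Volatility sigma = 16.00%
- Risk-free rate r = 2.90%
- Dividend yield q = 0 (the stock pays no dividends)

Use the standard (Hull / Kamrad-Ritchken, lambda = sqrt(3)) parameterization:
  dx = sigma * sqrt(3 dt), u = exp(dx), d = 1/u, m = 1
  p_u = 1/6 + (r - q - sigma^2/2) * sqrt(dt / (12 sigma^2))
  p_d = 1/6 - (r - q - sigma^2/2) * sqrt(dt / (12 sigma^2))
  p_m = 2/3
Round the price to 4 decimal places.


Answer: Price = V(0,0) = 1.0100

Derivation:
dt = T/N = 0.125000; dx = sigma*sqrt(3*dt) = 0.097980
u = exp(dx) = 1.102940; d = 1/u = 0.906667
p_u = 0.177000, p_m = 0.666667, p_d = 0.156333
Discount per step: exp(-r*dt) = 0.996382
Stock lattice S(k, j) with j the centered position index:
  k=0: S(0,+0) = 10.7300
  k=1: S(1,-1) = 9.7285; S(1,+0) = 10.7300; S(1,+1) = 11.8345
  k=2: S(2,-2) = 8.8206; S(2,-1) = 9.7285; S(2,+0) = 10.7300; S(2,+1) = 11.8345; S(2,+2) = 13.0528
Terminal payoffs V(N, j) = max(K - S_T, 0):
  V(2,-2) = 2.949449; V(2,-1) = 2.041459; V(2,+0) = 1.040000; V(2,+1) = 0.000000; V(2,+2) = 0.000000
Backward induction: V(k, j) = exp(-r*dt) * [p_u * V(k+1, j+1) + p_m * V(k+1, j) + p_d * V(k+1, j-1)]
  V(1,-1) = exp(-r*dt) * [p_u*1.040000 + p_m*2.041459 + p_d*2.949449] = 1.998890
  V(1,+0) = exp(-r*dt) * [p_u*0.000000 + p_m*1.040000 + p_d*2.041459] = 1.008817
  V(1,+1) = exp(-r*dt) * [p_u*0.000000 + p_m*0.000000 + p_d*1.040000] = 0.161998
  V(0,+0) = exp(-r*dt) * [p_u*0.161998 + p_m*1.008817 + p_d*1.998890] = 1.010042


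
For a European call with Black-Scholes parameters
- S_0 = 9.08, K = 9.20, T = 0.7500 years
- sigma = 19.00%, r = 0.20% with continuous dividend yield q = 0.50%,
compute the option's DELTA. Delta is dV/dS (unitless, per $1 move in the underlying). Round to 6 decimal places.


d1 = -0.0111932504; d2 = -0.1757380771
phi(d1) = 0.3989172897; exp(-qT) = 0.9962570225; exp(-rT) = 0.9985011244
N(d1) = 0.4955346324
Delta = exp(-qT) * N(d1) = 0.9962570225 * 0.4955346324 = 0.493680

Answer: Delta = 0.493680


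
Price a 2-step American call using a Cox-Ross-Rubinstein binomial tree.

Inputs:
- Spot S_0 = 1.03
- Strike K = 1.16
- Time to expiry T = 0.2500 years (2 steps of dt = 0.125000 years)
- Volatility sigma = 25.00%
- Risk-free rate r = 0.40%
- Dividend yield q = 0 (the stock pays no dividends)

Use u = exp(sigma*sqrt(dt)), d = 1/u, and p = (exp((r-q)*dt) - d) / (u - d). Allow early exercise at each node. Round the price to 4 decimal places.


Answer: Price = V(0,0) = 0.0160

Derivation:
dt = T/N = 0.125000
u = exp(sigma*sqrt(dt)) = 1.092412; d = 1/u = 0.915405
p = (exp((r-q)*dt) - d) / (u - d) = 0.480743
Discount per step: exp(-r*dt) = 0.999500
Stock lattice S(k, i) with i counting down-moves:
  k=0: S(0,0) = 1.0300
  k=1: S(1,0) = 1.1252; S(1,1) = 0.9429
  k=2: S(2,0) = 1.2292; S(2,1) = 1.0300; S(2,2) = 0.8631
Terminal payoffs V(N, i) = max(S_T - K, 0):
  V(2,0) = 0.069166; V(2,1) = 0.000000; V(2,2) = 0.000000
Backward induction: V(k, i) = exp(-r*dt) * [p * V(k+1, i) + (1-p) * V(k+1, i+1)]; then take max(V_cont, immediate exercise) for American.
  V(1,0) = exp(-r*dt) * [p*0.069166 + (1-p)*0.000000] = 0.033234; exercise = 0.000000; V(1,0) = max -> 0.033234
  V(1,1) = exp(-r*dt) * [p*0.000000 + (1-p)*0.000000] = 0.000000; exercise = 0.000000; V(1,1) = max -> 0.000000
  V(0,0) = exp(-r*dt) * [p*0.033234 + (1-p)*0.000000] = 0.015969; exercise = 0.000000; V(0,0) = max -> 0.015969


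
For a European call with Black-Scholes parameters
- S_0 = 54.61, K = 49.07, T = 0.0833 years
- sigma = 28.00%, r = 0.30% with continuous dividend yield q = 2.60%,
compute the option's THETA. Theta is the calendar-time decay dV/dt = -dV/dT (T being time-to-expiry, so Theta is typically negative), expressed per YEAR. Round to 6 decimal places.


Answer: Theta = -3.137325

Derivation:
d1 = 1.3403635549; d2 = 1.2595506846
phi(d1) = 0.1624758729; exp(-qT) = 0.9978365437; exp(-rT) = 0.9997501312
Theta = -S*exp(-qT)*phi(d1)*sigma/(2*sqrt(T)) - r*K*exp(-rT)*N(d2) + q*S*exp(-qT)*N(d1)
N(d1) = 0.9099364108; N(d2) = 0.8960842524; sqrt(T) = 0.2886173938
Term 1 = -54.6100 * 0.9978365437 * 0.1624758729 * 0.2800 / (2 * 0.2886173938) = -4.2946323920
Term 2 = -0.0030 * 49.0700 * 0.9997501312 * 0.8960842524 = -0.1318796020
Term 3 = 0.0260 * 54.6100 * 0.9978365437 * 0.9099364108 = 1.2891871650
Theta = -4.2946323920 + (-0.1318796020) + (1.2891871650) = -3.137325


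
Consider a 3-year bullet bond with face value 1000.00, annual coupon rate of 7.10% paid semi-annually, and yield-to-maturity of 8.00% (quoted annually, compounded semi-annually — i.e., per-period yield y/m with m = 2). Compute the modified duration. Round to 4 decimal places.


Answer: Modified duration = 2.6451

Derivation:
Coupon per period c = face * coupon_rate / m = 35.500000
Periods per year m = 2; per-period yield y/m = 0.040000
Number of cashflows N = 6
Cashflows (t years, CF_t, discount factor 1/(1+y/m)^(m*t), PV):
  t = 0.5000: CF_t = 35.500000, DF = 0.961538, PV = 34.134615
  t = 1.0000: CF_t = 35.500000, DF = 0.924556, PV = 32.821746
  t = 1.5000: CF_t = 35.500000, DF = 0.888996, PV = 31.559371
  t = 2.0000: CF_t = 35.500000, DF = 0.854804, PV = 30.345549
  t = 2.5000: CF_t = 35.500000, DF = 0.821927, PV = 29.178412
  t = 3.0000: CF_t = 1035.500000, DF = 0.790315, PV = 818.370691
Price P = sum_t PV_t = 976.410384
First compute Macaulay numerator sum_t t * PV_t:
  t * PV_t at t = 0.5000: 17.067308
  t * PV_t at t = 1.0000: 32.821746
  t * PV_t at t = 1.5000: 47.339056
  t * PV_t at t = 2.0000: 60.691098
  t * PV_t at t = 2.5000: 72.946031
  t * PV_t at t = 3.0000: 2455.112074
Macaulay duration D = 2685.977312 / 976.410384 = 2.750869
Modified duration = D / (1 + y/m) = 2.750869 / (1 + 0.040000) = 2.645067


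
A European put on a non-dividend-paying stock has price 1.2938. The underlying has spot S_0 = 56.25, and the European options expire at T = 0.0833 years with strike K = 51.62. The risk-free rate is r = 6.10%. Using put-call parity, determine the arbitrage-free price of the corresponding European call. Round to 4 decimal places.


Answer: Call price = 6.1854

Derivation:
Put-call parity: C - P = S_0 * exp(-qT) - K * exp(-rT).
S_0 * exp(-qT) = 56.2500 * 1.00000000 = 56.25000000
K * exp(-rT) = 51.6200 * 0.99493159 = 51.35836857
C = P + S*exp(-qT) - K*exp(-rT)
C = 1.2938 + 56.25000000 - 51.35836857 = 6.1854


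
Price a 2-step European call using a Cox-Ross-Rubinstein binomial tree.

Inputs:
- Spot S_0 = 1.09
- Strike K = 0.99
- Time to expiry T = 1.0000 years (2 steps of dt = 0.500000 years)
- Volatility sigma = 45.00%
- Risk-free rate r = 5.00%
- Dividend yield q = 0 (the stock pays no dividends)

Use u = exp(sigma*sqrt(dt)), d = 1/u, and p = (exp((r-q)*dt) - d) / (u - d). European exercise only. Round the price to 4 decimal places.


dt = T/N = 0.500000
u = exp(sigma*sqrt(dt)) = 1.374648; d = 1/u = 0.727459
p = (exp((r-q)*dt) - d) / (u - d) = 0.460230
Discount per step: exp(-r*dt) = 0.975310
Stock lattice S(k, i) with i counting down-moves:
  k=0: S(0,0) = 1.0900
  k=1: S(1,0) = 1.4984; S(1,1) = 0.7929
  k=2: S(2,0) = 2.0597; S(2,1) = 1.0900; S(2,2) = 0.5768
Terminal payoffs V(N, i) = max(S_T - K, 0):
  V(2,0) = 1.069728; V(2,1) = 0.100000; V(2,2) = 0.000000
Backward induction: V(k, i) = exp(-r*dt) * [p * V(k+1, i) + (1-p) * V(k+1, i+1)].
  V(1,0) = exp(-r*dt) * [p*1.069728 + (1-p)*0.100000] = 0.532810
  V(1,1) = exp(-r*dt) * [p*0.100000 + (1-p)*0.000000] = 0.044887
  V(0,0) = exp(-r*dt) * [p*0.532810 + (1-p)*0.044887] = 0.262791

Answer: Price = V(0,0) = 0.2628


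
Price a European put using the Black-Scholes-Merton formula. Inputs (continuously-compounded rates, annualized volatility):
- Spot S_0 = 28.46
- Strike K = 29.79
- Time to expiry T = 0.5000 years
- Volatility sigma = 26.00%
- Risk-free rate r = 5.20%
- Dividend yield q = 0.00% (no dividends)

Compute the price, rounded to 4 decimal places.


d1 = (ln(S/K) + (r - q + 0.5*sigma^2) * T) / (sigma * sqrt(T)) = -0.01508408
d2 = d1 - sigma * sqrt(T) = -0.19893184
exp(-rT) = 0.97433509; exp(-qT) = 1.00000000
P = K * exp(-rT) * N(-d2) - S_0 * exp(-qT) * N(-d1)
N(-d1) = 0.50601745; N(-d2) = 0.57884197
P = 29.7900 * 0.97433509 * 0.57884197 - 28.4600 * 1.00000000 * 0.50601745 = 2.3999

Answer: Price = 2.3999
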